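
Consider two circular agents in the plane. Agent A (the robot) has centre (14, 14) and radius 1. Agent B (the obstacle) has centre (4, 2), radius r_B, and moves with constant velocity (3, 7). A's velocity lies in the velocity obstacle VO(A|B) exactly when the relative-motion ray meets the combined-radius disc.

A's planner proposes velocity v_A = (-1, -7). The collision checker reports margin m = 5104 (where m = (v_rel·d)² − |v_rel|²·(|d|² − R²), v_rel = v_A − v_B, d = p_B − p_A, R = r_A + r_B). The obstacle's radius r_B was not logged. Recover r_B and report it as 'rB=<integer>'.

m = 5104
d = (-10, -12);  v_rel = (-4, -14),  |v_rel|² = 212
v_rel×d = (-4)·(-12) − (-14)·(-10) = -92
since m = R²·212 − (-92)²:  R² = (8464 + 5104) / 212 = 64
R = √64 = 8  ⇒  r_B = 8 − 1 = 7

rB=7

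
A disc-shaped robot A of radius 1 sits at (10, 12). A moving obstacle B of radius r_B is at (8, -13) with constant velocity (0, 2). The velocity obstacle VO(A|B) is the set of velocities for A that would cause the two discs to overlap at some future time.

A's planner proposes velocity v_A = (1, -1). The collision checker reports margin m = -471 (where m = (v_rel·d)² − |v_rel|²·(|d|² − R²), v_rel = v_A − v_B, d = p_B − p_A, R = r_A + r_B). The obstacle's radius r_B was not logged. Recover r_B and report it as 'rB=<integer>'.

m = -471
d = (-2, -25);  v_rel = (1, -3),  |v_rel|² = 10
v_rel×d = (1)·(-25) − (-3)·(-2) = -31
since m = R²·10 − (-31)²:  R² = (961 + -471) / 10 = 49
R = √49 = 7  ⇒  r_B = 7 − 1 = 6

rB=6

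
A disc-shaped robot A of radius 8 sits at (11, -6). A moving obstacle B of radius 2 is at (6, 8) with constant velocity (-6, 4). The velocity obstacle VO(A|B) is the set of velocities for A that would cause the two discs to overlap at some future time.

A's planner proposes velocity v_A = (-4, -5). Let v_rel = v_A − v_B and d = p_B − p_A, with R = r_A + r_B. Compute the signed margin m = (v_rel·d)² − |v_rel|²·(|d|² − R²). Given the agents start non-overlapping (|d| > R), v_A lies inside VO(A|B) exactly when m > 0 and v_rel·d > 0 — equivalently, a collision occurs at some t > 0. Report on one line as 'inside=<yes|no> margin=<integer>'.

d = (-5, 14),  |d|² = 221;  R = 8+2 = 10,  c = 221−10² = 121
v_rel = (2, -9),  |v_rel|² = 85;  v_rel·d = (2)·(-5) + (-9)·(14) = -136
85·t² + 272·t + 121 = 0  ⇒  m = (-136)² − 85·121 = 8211
m = 8211 > 0,  v_rel·d = -136 < 0  ⇒  outside

inside=no margin=8211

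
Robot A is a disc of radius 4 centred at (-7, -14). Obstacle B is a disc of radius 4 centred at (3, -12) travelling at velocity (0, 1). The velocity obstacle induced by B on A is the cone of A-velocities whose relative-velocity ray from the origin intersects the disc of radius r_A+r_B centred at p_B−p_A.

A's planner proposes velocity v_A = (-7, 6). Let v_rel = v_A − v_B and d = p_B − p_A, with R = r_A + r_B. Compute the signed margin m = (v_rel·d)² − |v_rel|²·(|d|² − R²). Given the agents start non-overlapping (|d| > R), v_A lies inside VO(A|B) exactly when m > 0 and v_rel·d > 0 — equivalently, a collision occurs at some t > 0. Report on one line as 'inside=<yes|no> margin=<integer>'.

d = (10, 2),  |d|² = 104;  R = 4+4 = 8,  c = 104−8² = 40
v_rel = (-7, 5),  |v_rel|² = 74;  v_rel·d = (-7)·(10) + (5)·(2) = -60
74·t² + 120·t + 40 = 0  ⇒  m = (-60)² − 74·40 = 640
m = 640 > 0,  v_rel·d = -60 < 0  ⇒  outside

inside=no margin=640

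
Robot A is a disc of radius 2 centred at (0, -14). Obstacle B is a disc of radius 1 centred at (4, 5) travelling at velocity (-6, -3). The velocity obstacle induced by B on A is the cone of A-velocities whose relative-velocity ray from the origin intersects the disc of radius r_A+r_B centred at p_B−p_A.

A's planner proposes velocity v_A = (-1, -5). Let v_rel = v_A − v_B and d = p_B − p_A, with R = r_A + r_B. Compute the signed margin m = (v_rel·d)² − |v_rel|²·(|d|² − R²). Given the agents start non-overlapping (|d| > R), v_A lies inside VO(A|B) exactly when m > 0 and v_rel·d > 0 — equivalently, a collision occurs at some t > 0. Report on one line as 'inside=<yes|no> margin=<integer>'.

d = (4, 19),  |d|² = 377;  R = 2+1 = 3,  c = 377−3² = 368
v_rel = (5, -2),  |v_rel|² = 29;  v_rel·d = (5)·(4) + (-2)·(19) = -18
29·t² + 36·t + 368 = 0  ⇒  m = (-18)² − 29·368 = -10348
m = -10348 < 0,  v_rel·d = -18 < 0  ⇒  outside

inside=no margin=-10348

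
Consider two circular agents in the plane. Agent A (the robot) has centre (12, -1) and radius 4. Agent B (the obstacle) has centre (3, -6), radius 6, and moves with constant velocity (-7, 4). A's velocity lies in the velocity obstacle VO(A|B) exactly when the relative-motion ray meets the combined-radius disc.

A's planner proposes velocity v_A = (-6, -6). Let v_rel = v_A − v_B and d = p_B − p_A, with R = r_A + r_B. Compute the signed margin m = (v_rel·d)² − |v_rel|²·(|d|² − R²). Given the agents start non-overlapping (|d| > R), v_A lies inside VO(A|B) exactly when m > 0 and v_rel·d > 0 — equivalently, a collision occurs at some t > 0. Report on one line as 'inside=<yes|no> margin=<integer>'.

d = (-9, -5),  |d|² = 106;  R = 4+6 = 10,  c = 106−10² = 6
v_rel = (1, -10),  |v_rel|² = 101;  v_rel·d = (1)·(-9) + (-10)·(-5) = 41
101·t² − 82·t + 6 = 0  ⇒  m = 41² − 101·6 = 1075
m = 1075 > 0,  v_rel·d = 41 > 0  ⇒  inside

inside=yes margin=1075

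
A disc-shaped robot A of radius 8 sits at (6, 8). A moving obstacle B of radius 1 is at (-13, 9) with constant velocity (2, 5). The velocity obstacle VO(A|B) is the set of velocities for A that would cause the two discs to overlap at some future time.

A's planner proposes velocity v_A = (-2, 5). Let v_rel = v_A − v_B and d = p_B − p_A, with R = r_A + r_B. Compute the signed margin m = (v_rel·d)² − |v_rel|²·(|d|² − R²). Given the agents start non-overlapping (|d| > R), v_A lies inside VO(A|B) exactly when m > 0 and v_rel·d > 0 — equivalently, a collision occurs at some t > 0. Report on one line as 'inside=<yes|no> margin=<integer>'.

d = (-19, 1),  |d|² = 362;  R = 8+1 = 9,  c = 362−9² = 281
v_rel = (-4, 0),  |v_rel|² = 16;  v_rel·d = (-4)·(-19) + (0)·(1) = 76
16·t² − 152·t + 281 = 0  ⇒  m = 76² − 16·281 = 1280
m = 1280 > 0,  v_rel·d = 76 > 0  ⇒  inside

inside=yes margin=1280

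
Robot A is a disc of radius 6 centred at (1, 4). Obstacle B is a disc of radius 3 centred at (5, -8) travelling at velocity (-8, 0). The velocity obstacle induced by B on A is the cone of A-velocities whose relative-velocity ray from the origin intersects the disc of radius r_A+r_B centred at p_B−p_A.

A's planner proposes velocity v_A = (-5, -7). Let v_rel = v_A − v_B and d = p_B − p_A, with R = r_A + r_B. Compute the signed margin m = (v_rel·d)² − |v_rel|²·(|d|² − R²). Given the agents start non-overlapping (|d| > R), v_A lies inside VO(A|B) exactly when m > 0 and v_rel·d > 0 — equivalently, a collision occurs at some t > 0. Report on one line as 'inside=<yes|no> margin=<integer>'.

d = (4, -12),  |d|² = 160;  R = 6+3 = 9,  c = 160−9² = 79
v_rel = (3, -7),  |v_rel|² = 58;  v_rel·d = (3)·(4) + (-7)·(-12) = 96
58·t² − 192·t + 79 = 0  ⇒  m = 96² − 58·79 = 4634
m = 4634 > 0,  v_rel·d = 96 > 0  ⇒  inside

inside=yes margin=4634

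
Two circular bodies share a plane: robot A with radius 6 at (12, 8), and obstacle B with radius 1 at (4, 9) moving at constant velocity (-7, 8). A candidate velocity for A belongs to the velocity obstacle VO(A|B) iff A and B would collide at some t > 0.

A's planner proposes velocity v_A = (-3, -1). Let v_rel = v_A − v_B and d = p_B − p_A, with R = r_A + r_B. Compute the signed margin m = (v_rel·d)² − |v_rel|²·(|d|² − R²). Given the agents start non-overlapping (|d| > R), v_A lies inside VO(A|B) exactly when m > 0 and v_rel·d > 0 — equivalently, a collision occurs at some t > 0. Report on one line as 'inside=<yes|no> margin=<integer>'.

d = (-8, 1),  |d|² = 65;  R = 6+1 = 7,  c = 65−7² = 16
v_rel = (4, -9),  |v_rel|² = 97;  v_rel·d = (4)·(-8) + (-9)·(1) = -41
97·t² + 82·t + 16 = 0  ⇒  m = (-41)² − 97·16 = 129
m = 129 > 0,  v_rel·d = -41 < 0  ⇒  outside

inside=no margin=129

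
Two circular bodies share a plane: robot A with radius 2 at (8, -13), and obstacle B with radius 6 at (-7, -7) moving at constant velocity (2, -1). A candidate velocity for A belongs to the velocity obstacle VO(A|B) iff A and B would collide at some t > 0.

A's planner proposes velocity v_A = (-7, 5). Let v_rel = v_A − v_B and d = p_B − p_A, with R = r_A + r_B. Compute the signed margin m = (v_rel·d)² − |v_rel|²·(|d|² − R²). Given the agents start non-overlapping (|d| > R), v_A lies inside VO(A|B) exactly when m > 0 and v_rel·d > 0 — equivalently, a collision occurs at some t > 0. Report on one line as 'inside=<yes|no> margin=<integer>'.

d = (-15, 6),  |d|² = 261;  R = 2+6 = 8,  c = 261−8² = 197
v_rel = (-9, 6),  |v_rel|² = 117;  v_rel·d = (-9)·(-15) + (6)·(6) = 171
117·t² − 342·t + 197 = 0  ⇒  m = 171² − 117·197 = 6192
m = 6192 > 0,  v_rel·d = 171 > 0  ⇒  inside

inside=yes margin=6192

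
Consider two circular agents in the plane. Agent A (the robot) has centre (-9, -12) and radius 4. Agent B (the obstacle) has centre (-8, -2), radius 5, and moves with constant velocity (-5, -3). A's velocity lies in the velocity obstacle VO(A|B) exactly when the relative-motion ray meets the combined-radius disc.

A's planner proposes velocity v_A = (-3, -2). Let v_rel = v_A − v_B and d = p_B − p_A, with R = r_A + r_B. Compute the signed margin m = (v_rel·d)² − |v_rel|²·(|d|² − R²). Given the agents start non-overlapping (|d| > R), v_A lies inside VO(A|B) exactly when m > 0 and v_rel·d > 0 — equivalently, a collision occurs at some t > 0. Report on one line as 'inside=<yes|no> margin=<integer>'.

d = (1, 10),  |d|² = 101;  R = 4+5 = 9,  c = 101−9² = 20
v_rel = (2, 1),  |v_rel|² = 5;  v_rel·d = (2)·(1) + (1)·(10) = 12
5·t² − 24·t + 20 = 0  ⇒  m = 12² − 5·20 = 44
m = 44 > 0,  v_rel·d = 12 > 0  ⇒  inside

inside=yes margin=44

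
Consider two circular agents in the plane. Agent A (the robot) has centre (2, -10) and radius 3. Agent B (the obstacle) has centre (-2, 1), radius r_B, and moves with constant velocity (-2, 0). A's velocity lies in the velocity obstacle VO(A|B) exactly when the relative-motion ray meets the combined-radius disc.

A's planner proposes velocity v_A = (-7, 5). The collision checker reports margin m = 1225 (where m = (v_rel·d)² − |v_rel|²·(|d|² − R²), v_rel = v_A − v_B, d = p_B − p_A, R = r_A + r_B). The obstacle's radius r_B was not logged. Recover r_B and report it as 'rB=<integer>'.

m = 1225
d = (-4, 11);  v_rel = (-5, 5),  |v_rel|² = 50
v_rel×d = (-5)·(11) − (5)·(-4) = -35
since m = R²·50 − (-35)²:  R² = (1225 + 1225) / 50 = 49
R = √49 = 7  ⇒  r_B = 7 − 3 = 4

rB=4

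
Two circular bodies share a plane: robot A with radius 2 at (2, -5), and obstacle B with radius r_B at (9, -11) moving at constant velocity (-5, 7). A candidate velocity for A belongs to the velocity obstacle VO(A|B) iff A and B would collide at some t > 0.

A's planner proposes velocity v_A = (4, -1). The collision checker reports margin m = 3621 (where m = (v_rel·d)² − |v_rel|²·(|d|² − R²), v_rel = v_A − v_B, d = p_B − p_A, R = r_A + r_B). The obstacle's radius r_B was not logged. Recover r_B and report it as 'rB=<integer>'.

m = 3621
d = (7, -6);  v_rel = (9, -8),  |v_rel|² = 145
v_rel×d = (9)·(-6) − (-8)·(7) = 2
since m = R²·145 − 2²:  R² = (4 + 3621) / 145 = 25
R = √25 = 5  ⇒  r_B = 5 − 2 = 3

rB=3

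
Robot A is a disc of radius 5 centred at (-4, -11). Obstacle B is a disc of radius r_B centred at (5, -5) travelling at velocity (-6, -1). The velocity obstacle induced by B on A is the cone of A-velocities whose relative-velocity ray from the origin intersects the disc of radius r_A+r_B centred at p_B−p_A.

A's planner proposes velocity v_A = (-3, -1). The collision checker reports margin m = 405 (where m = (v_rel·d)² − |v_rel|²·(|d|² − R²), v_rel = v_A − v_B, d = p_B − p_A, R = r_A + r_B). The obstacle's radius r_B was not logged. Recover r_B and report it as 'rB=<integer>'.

m = 405
d = (9, 6);  v_rel = (3, 0),  |v_rel|² = 9
v_rel×d = (3)·(6) − (0)·(9) = 18
since m = R²·9 − 18²:  R² = (324 + 405) / 9 = 81
R = √81 = 9  ⇒  r_B = 9 − 5 = 4

rB=4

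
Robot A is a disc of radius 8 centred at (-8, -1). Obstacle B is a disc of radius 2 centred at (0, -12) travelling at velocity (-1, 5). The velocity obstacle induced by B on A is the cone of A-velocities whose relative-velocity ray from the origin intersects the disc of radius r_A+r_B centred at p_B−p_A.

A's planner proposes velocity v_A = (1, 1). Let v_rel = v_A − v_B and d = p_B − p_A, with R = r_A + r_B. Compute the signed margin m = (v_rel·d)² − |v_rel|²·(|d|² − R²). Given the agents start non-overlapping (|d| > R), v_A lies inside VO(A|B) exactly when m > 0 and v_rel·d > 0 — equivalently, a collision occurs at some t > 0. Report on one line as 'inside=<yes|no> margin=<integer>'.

d = (8, -11),  |d|² = 185;  R = 8+2 = 10,  c = 185−10² = 85
v_rel = (2, -4),  |v_rel|² = 20;  v_rel·d = (2)·(8) + (-4)·(-11) = 60
20·t² − 120·t + 85 = 0  ⇒  m = 60² − 20·85 = 1900
m = 1900 > 0,  v_rel·d = 60 > 0  ⇒  inside

inside=yes margin=1900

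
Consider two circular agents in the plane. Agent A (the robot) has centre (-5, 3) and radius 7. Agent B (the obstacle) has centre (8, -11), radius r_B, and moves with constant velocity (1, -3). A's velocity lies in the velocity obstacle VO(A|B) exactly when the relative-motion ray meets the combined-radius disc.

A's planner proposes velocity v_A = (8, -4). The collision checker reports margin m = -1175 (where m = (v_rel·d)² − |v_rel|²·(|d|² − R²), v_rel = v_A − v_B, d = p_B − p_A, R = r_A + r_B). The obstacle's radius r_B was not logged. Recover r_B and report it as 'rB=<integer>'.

m = -1175
d = (13, -14);  v_rel = (7, -1),  |v_rel|² = 50
v_rel×d = (7)·(-14) − (-1)·(13) = -85
since m = R²·50 − (-85)²:  R² = (7225 + -1175) / 50 = 121
R = √121 = 11  ⇒  r_B = 11 − 7 = 4

rB=4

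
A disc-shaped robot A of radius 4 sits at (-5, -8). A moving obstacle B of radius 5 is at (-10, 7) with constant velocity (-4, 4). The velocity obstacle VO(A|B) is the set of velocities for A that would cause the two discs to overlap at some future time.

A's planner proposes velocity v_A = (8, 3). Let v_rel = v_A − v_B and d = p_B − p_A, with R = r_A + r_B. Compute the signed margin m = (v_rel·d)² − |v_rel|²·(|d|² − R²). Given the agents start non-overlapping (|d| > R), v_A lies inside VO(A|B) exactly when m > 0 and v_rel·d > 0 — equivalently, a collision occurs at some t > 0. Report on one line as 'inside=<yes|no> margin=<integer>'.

d = (-5, 15),  |d|² = 250;  R = 4+5 = 9,  c = 250−9² = 169
v_rel = (12, -1),  |v_rel|² = 145;  v_rel·d = (12)·(-5) + (-1)·(15) = -75
145·t² + 150·t + 169 = 0  ⇒  m = (-75)² − 145·169 = -18880
m = -18880 < 0,  v_rel·d = -75 < 0  ⇒  outside

inside=no margin=-18880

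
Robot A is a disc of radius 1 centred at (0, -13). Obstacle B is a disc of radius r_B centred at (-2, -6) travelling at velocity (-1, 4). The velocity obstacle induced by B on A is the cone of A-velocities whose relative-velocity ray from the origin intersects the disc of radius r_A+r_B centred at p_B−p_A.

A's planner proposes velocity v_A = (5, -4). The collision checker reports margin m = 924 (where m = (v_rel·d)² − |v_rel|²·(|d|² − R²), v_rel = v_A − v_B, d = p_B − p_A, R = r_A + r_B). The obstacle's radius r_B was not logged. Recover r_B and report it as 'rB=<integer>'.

m = 924
d = (-2, 7);  v_rel = (6, -8),  |v_rel|² = 100
v_rel×d = (6)·(7) − (-8)·(-2) = 26
since m = R²·100 − 26²:  R² = (676 + 924) / 100 = 16
R = √16 = 4  ⇒  r_B = 4 − 1 = 3

rB=3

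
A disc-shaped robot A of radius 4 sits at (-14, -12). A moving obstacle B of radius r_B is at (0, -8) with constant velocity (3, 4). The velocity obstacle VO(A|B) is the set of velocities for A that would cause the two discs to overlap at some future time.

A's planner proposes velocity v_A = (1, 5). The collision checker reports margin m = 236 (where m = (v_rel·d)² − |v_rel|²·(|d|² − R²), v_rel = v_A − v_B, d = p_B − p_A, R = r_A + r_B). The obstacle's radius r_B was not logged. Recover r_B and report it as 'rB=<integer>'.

m = 236
d = (14, 4);  v_rel = (-2, 1),  |v_rel|² = 5
v_rel×d = (-2)·(4) − (1)·(14) = -22
since m = R²·5 − (-22)²:  R² = (484 + 236) / 5 = 144
R = √144 = 12  ⇒  r_B = 12 − 4 = 8

rB=8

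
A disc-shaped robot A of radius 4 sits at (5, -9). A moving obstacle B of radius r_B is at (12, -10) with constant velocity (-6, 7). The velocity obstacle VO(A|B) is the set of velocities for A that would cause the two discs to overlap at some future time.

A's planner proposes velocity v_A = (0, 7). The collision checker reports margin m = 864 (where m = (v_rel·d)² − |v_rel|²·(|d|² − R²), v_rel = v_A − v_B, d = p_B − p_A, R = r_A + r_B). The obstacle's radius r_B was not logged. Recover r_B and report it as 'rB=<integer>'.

m = 864
d = (7, -1);  v_rel = (6, 0),  |v_rel|² = 36
v_rel×d = (6)·(-1) − (0)·(7) = -6
since m = R²·36 − (-6)²:  R² = (36 + 864) / 36 = 25
R = √25 = 5  ⇒  r_B = 5 − 4 = 1

rB=1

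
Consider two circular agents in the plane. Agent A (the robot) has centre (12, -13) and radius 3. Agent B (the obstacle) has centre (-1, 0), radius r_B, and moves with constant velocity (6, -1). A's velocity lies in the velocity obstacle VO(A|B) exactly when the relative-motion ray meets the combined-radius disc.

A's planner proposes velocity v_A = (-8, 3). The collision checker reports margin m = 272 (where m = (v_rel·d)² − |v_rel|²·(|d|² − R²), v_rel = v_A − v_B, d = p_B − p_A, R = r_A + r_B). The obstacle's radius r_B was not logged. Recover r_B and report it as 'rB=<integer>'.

m = 272
d = (-13, 13);  v_rel = (-14, 4),  |v_rel|² = 212
v_rel×d = (-14)·(13) − (4)·(-13) = -130
since m = R²·212 − (-130)²:  R² = (16900 + 272) / 212 = 81
R = √81 = 9  ⇒  r_B = 9 − 3 = 6

rB=6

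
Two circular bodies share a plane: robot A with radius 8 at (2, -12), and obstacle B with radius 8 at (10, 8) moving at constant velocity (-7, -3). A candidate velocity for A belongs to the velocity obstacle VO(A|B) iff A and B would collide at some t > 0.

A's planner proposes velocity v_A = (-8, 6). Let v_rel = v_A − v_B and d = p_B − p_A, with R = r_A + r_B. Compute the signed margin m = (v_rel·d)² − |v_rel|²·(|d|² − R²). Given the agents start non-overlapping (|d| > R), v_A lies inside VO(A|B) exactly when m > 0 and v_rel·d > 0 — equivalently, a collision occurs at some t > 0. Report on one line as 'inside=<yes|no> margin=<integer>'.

d = (8, 20),  |d|² = 464;  R = 8+8 = 16,  c = 464−16² = 208
v_rel = (-1, 9),  |v_rel|² = 82;  v_rel·d = (-1)·(8) + (9)·(20) = 172
82·t² − 344·t + 208 = 0  ⇒  m = 172² − 82·208 = 12528
m = 12528 > 0,  v_rel·d = 172 > 0  ⇒  inside

inside=yes margin=12528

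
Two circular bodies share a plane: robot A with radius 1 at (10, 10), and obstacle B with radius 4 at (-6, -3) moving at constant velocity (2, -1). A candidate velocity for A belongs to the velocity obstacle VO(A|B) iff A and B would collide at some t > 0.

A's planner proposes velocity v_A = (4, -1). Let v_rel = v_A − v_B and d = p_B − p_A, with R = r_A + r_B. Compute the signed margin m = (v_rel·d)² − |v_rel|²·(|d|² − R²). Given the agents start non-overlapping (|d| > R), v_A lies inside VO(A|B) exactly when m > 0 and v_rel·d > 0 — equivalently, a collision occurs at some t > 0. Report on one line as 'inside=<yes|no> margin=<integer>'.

d = (-16, -13),  |d|² = 425;  R = 1+4 = 5,  c = 425−5² = 400
v_rel = (2, 0),  |v_rel|² = 4;  v_rel·d = (2)·(-16) + (0)·(-13) = -32
4·t² + 64·t + 400 = 0  ⇒  m = (-32)² − 4·400 = -576
m = -576 < 0,  v_rel·d = -32 < 0  ⇒  outside

inside=no margin=-576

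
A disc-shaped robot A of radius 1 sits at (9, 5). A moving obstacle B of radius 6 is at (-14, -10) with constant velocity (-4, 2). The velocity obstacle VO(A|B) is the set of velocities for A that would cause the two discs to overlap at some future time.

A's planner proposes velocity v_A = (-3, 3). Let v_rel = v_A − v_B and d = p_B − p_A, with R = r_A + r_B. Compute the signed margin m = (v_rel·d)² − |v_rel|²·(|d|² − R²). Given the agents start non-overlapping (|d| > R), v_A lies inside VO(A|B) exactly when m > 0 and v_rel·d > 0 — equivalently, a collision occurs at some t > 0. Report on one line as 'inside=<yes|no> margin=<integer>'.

d = (-23, -15),  |d|² = 754;  R = 1+6 = 7,  c = 754−7² = 705
v_rel = (1, 1),  |v_rel|² = 2;  v_rel·d = (1)·(-23) + (1)·(-15) = -38
2·t² + 76·t + 705 = 0  ⇒  m = (-38)² − 2·705 = 34
m = 34 > 0,  v_rel·d = -38 < 0  ⇒  outside

inside=no margin=34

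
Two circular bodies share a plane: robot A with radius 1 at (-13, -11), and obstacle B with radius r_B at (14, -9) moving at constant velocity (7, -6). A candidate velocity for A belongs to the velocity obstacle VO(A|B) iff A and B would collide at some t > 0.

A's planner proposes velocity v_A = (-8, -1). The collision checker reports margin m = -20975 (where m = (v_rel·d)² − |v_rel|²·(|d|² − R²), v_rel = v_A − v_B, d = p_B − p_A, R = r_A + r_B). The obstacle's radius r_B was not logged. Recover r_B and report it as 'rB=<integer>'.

m = -20975
d = (27, 2);  v_rel = (-15, 5),  |v_rel|² = 250
v_rel×d = (-15)·(2) − (5)·(27) = -165
since m = R²·250 − (-165)²:  R² = (27225 + -20975) / 250 = 25
R = √25 = 5  ⇒  r_B = 5 − 1 = 4

rB=4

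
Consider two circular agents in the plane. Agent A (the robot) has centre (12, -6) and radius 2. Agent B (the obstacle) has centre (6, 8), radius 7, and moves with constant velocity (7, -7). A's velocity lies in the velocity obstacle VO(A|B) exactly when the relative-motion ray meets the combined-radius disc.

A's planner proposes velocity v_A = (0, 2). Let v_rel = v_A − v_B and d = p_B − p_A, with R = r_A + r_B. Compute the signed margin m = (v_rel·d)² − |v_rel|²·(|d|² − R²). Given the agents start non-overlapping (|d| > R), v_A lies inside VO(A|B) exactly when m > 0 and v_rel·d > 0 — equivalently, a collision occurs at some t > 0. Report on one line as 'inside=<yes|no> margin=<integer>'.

d = (-6, 14),  |d|² = 232;  R = 2+7 = 9,  c = 232−9² = 151
v_rel = (-7, 9),  |v_rel|² = 130;  v_rel·d = (-7)·(-6) + (9)·(14) = 168
130·t² − 336·t + 151 = 0  ⇒  m = 168² − 130·151 = 8594
m = 8594 > 0,  v_rel·d = 168 > 0  ⇒  inside

inside=yes margin=8594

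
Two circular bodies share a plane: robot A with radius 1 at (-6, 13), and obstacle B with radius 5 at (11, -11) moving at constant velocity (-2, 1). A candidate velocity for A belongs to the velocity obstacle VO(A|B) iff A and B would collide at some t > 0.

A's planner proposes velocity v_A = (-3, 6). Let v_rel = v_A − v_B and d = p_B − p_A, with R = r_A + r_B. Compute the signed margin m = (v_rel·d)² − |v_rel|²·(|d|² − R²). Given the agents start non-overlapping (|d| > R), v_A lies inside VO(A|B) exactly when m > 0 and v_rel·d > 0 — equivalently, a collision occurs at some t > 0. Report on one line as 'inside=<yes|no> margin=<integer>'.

d = (17, -24),  |d|² = 865;  R = 1+5 = 6,  c = 865−6² = 829
v_rel = (-1, 5),  |v_rel|² = 26;  v_rel·d = (-1)·(17) + (5)·(-24) = -137
26·t² + 274·t + 829 = 0  ⇒  m = (-137)² − 26·829 = -2785
m = -2785 < 0,  v_rel·d = -137 < 0  ⇒  outside

inside=no margin=-2785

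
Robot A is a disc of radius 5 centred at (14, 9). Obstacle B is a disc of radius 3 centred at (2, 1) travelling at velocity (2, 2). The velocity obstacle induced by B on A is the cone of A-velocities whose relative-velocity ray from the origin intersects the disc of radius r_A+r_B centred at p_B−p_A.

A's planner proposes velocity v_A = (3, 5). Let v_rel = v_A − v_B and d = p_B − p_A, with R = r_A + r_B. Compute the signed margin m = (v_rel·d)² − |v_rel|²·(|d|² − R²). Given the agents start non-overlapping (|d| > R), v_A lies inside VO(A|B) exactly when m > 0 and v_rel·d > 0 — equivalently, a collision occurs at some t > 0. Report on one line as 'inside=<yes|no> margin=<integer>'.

d = (-12, -8),  |d|² = 208;  R = 5+3 = 8,  c = 208−8² = 144
v_rel = (1, 3),  |v_rel|² = 10;  v_rel·d = (1)·(-12) + (3)·(-8) = -36
10·t² + 72·t + 144 = 0  ⇒  m = (-36)² − 10·144 = -144
m = -144 < 0,  v_rel·d = -36 < 0  ⇒  outside

inside=no margin=-144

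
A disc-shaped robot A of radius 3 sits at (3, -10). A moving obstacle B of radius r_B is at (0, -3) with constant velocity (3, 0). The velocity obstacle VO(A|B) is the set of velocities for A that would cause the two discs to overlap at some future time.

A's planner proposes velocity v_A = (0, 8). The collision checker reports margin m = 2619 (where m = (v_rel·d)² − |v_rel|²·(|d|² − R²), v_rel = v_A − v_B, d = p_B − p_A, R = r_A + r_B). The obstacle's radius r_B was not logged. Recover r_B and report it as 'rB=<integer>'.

m = 2619
d = (-3, 7);  v_rel = (-3, 8),  |v_rel|² = 73
v_rel×d = (-3)·(7) − (8)·(-3) = 3
since m = R²·73 − 3²:  R² = (9 + 2619) / 73 = 36
R = √36 = 6  ⇒  r_B = 6 − 3 = 3

rB=3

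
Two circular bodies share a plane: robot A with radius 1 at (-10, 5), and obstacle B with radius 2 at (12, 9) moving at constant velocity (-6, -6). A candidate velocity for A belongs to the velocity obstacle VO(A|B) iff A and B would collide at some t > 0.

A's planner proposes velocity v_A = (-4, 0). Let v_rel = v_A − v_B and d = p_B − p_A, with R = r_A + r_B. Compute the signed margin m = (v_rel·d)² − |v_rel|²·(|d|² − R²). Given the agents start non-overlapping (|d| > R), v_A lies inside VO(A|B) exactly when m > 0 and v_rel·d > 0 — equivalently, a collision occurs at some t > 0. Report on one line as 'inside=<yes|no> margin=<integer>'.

d = (22, 4),  |d|² = 500;  R = 1+2 = 3,  c = 500−3² = 491
v_rel = (2, 6),  |v_rel|² = 40;  v_rel·d = (2)·(22) + (6)·(4) = 68
40·t² − 136·t + 491 = 0  ⇒  m = 68² − 40·491 = -15016
m = -15016 < 0,  v_rel·d = 68 > 0  ⇒  outside

inside=no margin=-15016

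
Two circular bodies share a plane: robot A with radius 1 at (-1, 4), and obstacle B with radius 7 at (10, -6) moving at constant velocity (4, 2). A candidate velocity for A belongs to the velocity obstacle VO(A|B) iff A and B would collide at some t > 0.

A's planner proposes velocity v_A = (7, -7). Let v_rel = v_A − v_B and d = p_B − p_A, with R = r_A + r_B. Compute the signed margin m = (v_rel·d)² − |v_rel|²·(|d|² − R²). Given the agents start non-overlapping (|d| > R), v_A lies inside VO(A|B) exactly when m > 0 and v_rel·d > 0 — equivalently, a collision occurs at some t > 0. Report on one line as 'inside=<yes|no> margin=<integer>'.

d = (11, -10),  |d|² = 221;  R = 1+7 = 8,  c = 221−8² = 157
v_rel = (3, -9),  |v_rel|² = 90;  v_rel·d = (3)·(11) + (-9)·(-10) = 123
90·t² − 246·t + 157 = 0  ⇒  m = 123² − 90·157 = 999
m = 999 > 0,  v_rel·d = 123 > 0  ⇒  inside

inside=yes margin=999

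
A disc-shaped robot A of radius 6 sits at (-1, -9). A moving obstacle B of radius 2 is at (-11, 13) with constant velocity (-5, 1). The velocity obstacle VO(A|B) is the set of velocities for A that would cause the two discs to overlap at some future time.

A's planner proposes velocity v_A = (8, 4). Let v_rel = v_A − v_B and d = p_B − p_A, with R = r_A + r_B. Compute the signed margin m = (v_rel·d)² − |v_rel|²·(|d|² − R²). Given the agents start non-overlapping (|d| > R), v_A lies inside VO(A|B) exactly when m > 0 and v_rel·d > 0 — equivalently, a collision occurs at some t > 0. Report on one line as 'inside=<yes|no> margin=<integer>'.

d = (-10, 22),  |d|² = 584;  R = 6+2 = 8,  c = 584−8² = 520
v_rel = (13, 3),  |v_rel|² = 178;  v_rel·d = (13)·(-10) + (3)·(22) = -64
178·t² + 128·t + 520 = 0  ⇒  m = (-64)² − 178·520 = -88464
m = -88464 < 0,  v_rel·d = -64 < 0  ⇒  outside

inside=no margin=-88464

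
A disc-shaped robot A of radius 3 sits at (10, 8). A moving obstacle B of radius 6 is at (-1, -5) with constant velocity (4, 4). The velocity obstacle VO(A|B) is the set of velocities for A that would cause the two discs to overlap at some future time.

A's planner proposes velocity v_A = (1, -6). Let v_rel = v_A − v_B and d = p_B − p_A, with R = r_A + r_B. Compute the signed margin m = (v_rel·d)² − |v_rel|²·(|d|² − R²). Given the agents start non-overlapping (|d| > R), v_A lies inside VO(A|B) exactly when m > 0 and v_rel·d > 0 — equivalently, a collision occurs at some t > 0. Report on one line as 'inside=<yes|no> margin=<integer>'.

d = (-11, -13),  |d|² = 290;  R = 3+6 = 9,  c = 290−9² = 209
v_rel = (-3, -10),  |v_rel|² = 109;  v_rel·d = (-3)·(-11) + (-10)·(-13) = 163
109·t² − 326·t + 209 = 0  ⇒  m = 163² − 109·209 = 3788
m = 3788 > 0,  v_rel·d = 163 > 0  ⇒  inside

inside=yes margin=3788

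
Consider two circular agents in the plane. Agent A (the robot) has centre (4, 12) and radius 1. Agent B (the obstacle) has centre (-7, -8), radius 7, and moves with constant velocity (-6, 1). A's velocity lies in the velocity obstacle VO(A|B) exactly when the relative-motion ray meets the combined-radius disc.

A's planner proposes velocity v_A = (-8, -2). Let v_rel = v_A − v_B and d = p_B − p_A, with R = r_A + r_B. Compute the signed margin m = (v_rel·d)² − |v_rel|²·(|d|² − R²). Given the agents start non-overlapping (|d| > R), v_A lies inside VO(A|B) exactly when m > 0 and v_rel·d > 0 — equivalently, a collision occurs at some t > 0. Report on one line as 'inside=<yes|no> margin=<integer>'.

d = (-11, -20),  |d|² = 521;  R = 1+7 = 8,  c = 521−8² = 457
v_rel = (-2, -3),  |v_rel|² = 13;  v_rel·d = (-2)·(-11) + (-3)·(-20) = 82
13·t² − 164·t + 457 = 0  ⇒  m = 82² − 13·457 = 783
m = 783 > 0,  v_rel·d = 82 > 0  ⇒  inside

inside=yes margin=783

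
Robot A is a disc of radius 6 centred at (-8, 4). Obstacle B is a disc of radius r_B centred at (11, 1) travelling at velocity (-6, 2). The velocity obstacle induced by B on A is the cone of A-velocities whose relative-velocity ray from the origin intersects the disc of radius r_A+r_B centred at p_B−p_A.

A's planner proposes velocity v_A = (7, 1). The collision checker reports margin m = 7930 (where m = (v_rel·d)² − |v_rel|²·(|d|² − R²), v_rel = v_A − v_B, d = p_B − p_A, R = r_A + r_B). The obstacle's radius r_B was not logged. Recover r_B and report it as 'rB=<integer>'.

m = 7930
d = (19, -3);  v_rel = (13, -1),  |v_rel|² = 170
v_rel×d = (13)·(-3) − (-1)·(19) = -20
since m = R²·170 − (-20)²:  R² = (400 + 7930) / 170 = 49
R = √49 = 7  ⇒  r_B = 7 − 6 = 1

rB=1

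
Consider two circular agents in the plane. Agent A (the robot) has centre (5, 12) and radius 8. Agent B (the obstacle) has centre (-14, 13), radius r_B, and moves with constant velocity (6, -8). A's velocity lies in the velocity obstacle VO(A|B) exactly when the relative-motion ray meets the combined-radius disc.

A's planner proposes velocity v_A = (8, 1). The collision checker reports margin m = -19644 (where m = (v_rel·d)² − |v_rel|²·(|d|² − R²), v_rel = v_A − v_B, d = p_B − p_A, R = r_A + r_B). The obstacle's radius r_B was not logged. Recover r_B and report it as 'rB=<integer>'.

m = -19644
d = (-19, 1);  v_rel = (2, 9),  |v_rel|² = 85
v_rel×d = (2)·(1) − (9)·(-19) = 173
since m = R²·85 − 173²:  R² = (29929 + -19644) / 85 = 121
R = √121 = 11  ⇒  r_B = 11 − 8 = 3

rB=3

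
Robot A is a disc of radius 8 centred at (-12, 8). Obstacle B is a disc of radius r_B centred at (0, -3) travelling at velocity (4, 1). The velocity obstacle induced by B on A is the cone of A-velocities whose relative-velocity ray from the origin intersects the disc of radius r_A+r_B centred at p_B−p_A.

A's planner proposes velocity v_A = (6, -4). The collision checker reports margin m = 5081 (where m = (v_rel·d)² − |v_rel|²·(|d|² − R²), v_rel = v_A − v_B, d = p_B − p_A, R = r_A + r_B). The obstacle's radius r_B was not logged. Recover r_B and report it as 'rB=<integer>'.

m = 5081
d = (12, -11);  v_rel = (2, -5),  |v_rel|² = 29
v_rel×d = (2)·(-11) − (-5)·(12) = 38
since m = R²·29 − 38²:  R² = (1444 + 5081) / 29 = 225
R = √225 = 15  ⇒  r_B = 15 − 8 = 7

rB=7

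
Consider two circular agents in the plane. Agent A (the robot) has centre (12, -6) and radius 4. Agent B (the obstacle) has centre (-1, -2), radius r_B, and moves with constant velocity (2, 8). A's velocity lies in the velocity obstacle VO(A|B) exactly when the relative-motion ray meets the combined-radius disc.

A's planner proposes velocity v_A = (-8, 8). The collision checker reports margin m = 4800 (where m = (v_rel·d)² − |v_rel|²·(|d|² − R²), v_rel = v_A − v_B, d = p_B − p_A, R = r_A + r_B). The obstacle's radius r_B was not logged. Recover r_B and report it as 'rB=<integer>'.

m = 4800
d = (-13, 4);  v_rel = (-10, 0),  |v_rel|² = 100
v_rel×d = (-10)·(4) − (0)·(-13) = -40
since m = R²·100 − (-40)²:  R² = (1600 + 4800) / 100 = 64
R = √64 = 8  ⇒  r_B = 8 − 4 = 4

rB=4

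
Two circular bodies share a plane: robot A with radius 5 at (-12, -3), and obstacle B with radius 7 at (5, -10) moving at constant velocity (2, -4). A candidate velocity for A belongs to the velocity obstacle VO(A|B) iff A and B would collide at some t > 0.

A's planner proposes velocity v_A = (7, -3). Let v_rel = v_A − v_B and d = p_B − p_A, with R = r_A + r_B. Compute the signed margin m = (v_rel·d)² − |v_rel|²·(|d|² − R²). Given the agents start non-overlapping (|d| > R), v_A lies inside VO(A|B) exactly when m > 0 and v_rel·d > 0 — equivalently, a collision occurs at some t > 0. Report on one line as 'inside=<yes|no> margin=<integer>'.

d = (17, -7),  |d|² = 338;  R = 5+7 = 12,  c = 338−12² = 194
v_rel = (5, 1),  |v_rel|² = 26;  v_rel·d = (5)·(17) + (1)·(-7) = 78
26·t² − 156·t + 194 = 0  ⇒  m = 78² − 26·194 = 1040
m = 1040 > 0,  v_rel·d = 78 > 0  ⇒  inside

inside=yes margin=1040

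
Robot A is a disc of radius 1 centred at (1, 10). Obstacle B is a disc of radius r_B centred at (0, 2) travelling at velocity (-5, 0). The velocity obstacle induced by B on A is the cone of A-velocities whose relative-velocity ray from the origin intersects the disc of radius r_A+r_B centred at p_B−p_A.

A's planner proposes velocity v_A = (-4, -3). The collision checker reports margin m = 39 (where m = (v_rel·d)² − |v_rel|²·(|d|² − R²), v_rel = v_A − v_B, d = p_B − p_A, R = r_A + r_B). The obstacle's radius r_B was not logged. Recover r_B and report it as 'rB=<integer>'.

m = 39
d = (-1, -8);  v_rel = (1, -3),  |v_rel|² = 10
v_rel×d = (1)·(-8) − (-3)·(-1) = -11
since m = R²·10 − (-11)²:  R² = (121 + 39) / 10 = 16
R = √16 = 4  ⇒  r_B = 4 − 1 = 3

rB=3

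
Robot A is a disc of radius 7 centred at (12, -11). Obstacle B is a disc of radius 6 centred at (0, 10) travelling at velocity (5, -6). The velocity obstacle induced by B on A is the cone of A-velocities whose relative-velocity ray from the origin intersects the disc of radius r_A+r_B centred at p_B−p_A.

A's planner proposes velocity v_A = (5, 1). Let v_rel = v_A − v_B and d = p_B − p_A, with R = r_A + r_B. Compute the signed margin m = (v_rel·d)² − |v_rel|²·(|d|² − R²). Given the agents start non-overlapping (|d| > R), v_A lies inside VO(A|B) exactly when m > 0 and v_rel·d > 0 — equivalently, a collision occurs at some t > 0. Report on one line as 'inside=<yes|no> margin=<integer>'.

d = (-12, 21),  |d|² = 585;  R = 7+6 = 13,  c = 585−13² = 416
v_rel = (0, 7),  |v_rel|² = 49;  v_rel·d = (0)·(-12) + (7)·(21) = 147
49·t² − 294·t + 416 = 0  ⇒  m = 147² − 49·416 = 1225
m = 1225 > 0,  v_rel·d = 147 > 0  ⇒  inside

inside=yes margin=1225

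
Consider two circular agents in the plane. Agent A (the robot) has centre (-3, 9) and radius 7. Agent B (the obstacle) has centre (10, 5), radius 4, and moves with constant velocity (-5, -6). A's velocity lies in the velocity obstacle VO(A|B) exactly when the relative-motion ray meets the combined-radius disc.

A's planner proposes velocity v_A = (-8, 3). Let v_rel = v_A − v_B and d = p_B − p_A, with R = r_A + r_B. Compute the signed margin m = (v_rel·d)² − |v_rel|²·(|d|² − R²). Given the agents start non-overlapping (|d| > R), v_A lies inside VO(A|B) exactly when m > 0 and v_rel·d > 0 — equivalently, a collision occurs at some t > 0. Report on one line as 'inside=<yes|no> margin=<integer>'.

d = (13, -4),  |d|² = 185;  R = 7+4 = 11,  c = 185−11² = 64
v_rel = (-3, 9),  |v_rel|² = 90;  v_rel·d = (-3)·(13) + (9)·(-4) = -75
90·t² + 150·t + 64 = 0  ⇒  m = (-75)² − 90·64 = -135
m = -135 < 0,  v_rel·d = -75 < 0  ⇒  outside

inside=no margin=-135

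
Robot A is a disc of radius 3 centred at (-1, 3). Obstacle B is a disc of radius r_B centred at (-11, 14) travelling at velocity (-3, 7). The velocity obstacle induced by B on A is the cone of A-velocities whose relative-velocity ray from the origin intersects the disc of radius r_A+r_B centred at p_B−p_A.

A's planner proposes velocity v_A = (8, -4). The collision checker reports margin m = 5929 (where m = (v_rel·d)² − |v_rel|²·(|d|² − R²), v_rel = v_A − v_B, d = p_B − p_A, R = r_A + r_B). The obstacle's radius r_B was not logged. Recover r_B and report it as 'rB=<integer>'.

m = 5929
d = (-10, 11);  v_rel = (11, -11),  |v_rel|² = 242
v_rel×d = (11)·(11) − (-11)·(-10) = 11
since m = R²·242 − 11²:  R² = (121 + 5929) / 242 = 25
R = √25 = 5  ⇒  r_B = 5 − 3 = 2

rB=2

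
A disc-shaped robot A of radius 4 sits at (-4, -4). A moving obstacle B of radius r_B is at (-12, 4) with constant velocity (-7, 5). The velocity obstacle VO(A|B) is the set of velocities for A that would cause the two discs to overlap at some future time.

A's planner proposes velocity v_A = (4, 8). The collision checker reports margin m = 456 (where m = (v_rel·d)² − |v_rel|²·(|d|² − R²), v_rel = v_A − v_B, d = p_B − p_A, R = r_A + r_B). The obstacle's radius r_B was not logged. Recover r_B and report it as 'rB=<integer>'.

m = 456
d = (-8, 8);  v_rel = (11, 3),  |v_rel|² = 130
v_rel×d = (11)·(8) − (3)·(-8) = 112
since m = R²·130 − 112²:  R² = (12544 + 456) / 130 = 100
R = √100 = 10  ⇒  r_B = 10 − 4 = 6

rB=6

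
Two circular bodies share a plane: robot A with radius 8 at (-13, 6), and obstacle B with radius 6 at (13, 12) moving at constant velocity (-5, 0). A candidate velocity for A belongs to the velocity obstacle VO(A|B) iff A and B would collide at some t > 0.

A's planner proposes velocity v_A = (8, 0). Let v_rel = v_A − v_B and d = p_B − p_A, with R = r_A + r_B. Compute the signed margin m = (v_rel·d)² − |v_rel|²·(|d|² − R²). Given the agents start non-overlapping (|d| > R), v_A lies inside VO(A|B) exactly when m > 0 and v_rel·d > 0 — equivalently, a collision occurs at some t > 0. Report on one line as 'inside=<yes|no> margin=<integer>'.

d = (26, 6),  |d|² = 712;  R = 8+6 = 14,  c = 712−14² = 516
v_rel = (13, 0),  |v_rel|² = 169;  v_rel·d = (13)·(26) + (0)·(6) = 338
169·t² − 676·t + 516 = 0  ⇒  m = 338² − 169·516 = 27040
m = 27040 > 0,  v_rel·d = 338 > 0  ⇒  inside

inside=yes margin=27040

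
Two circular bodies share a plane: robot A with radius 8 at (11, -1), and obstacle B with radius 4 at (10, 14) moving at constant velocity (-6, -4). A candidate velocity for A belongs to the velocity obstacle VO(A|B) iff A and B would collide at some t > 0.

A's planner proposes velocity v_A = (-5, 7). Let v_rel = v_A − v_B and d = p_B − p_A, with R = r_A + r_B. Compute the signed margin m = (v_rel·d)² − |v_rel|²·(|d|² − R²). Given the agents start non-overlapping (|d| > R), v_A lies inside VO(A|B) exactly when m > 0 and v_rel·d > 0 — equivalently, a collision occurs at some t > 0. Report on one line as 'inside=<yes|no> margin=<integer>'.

d = (-1, 15),  |d|² = 226;  R = 8+4 = 12,  c = 226−12² = 82
v_rel = (1, 11),  |v_rel|² = 122;  v_rel·d = (1)·(-1) + (11)·(15) = 164
122·t² − 328·t + 82 = 0  ⇒  m = 164² − 122·82 = 16892
m = 16892 > 0,  v_rel·d = 164 > 0  ⇒  inside

inside=yes margin=16892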